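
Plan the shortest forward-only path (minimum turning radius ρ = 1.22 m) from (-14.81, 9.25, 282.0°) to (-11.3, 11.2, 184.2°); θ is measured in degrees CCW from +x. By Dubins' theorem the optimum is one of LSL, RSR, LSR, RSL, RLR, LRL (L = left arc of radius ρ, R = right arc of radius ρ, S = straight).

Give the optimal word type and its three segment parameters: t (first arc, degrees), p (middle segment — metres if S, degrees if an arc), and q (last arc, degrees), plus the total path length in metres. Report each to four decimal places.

Let ψ = atan2(Δy, Δx) = atan2(1.95, 3.51) = 29.0546° be the start→goal bearing.
Normalize: d = |goal − start| / ρ = 4.015296/1.22 = 3.291226, α = (θ_start − ψ) mod 360° = 252.9454° = 4.414730 rad, β = (θ_goal − ψ) mod 360° = 155.1454° = 2.707798 rad.
Common terms: sin α = -0.956026, cos α = -0.293283, sin β = 0.420317, cos β = -0.907377, cos(α−β) = -0.135716, d² = 10.832169. Work in radians in the unit-radius frame; every candidate has L = ρ·(t + p + q).
LSL: p² = 2 + d² − 2cos(α−β) + 2d(sin α − sin β) = 4.043890; p = √p² = 2.010943; φ = atan2(cos β − cos α, d + sin α − sin β) = -0.310334 rad; t = (φ − α) mod 2π = 1.558122 rad, q = (β − φ) mod 2π = 3.018132 rad → L = 1.22·(1.558122 + 2.010943 + 3.018132) = 1.22·6.587196 = 8.036379 m
RSR: p² = 2 + d² − 2cos(α−β) + 2d(sin β − sin α) = 22.163310; p = √p² = 4.707792; φ = atan2(cos α − cos β, d − sin α + sin β) = 0.130815 rad; t = (α − φ) mod 2π = 4.283915 rad, q = (φ − β) mod 2π = 3.706202 rad → L = 1.22·(4.283915 + 4.707792 + 3.706202) = 1.22·12.697910 = 15.491450 m
LSR: p² = d² − 2 + 2cos(α−β) + 2d(sin α + sin β) = 5.034461; p = √p² = 2.243760; φ = atan2(−cos α − cos β, d + sin α + sin β) − atan2(−2, p) = 1.138945 rad; t = (φ − α) mod 2π = 3.007400 rad, q = (φ − β) mod 2π = 4.714332 rad → L = 1.22·(3.007400 + 2.243760 + 4.714332) = 1.22·9.965493 = 12.157901 m
RSL: p² = d² − 2 + 2cos(α−β) − 2d(sin α + sin β) = 12.087014; p = √p² = 3.476638; φ = atan2(cos α + cos β, d − sin α − sin β) − atan2(2, p) = -0.826050 rad; t = (α − φ) mod 2π = 5.240780 rad, q = (β − φ) mod 2π = 3.533848 rad → L = 1.22·(5.240780 + 3.476638 + 3.533848) = 1.22·12.251265 = 14.946544 m
RLR: c = (6 − d² + 2cos(α−β) + 2d(sin α − sin β))/8 = -1.770414, |c| > 1 → infeasible
LRL: c = (6 − d² + 2cos(α−β) − 2d(sin α − sin β))/8 = 0.494514; p = 2π − arccos c = 5.229664 rad; φ = atan2(cos β − cos α, d + sin α − sin β) = -0.310334 rad; t = (φ − α + p/2) mod 2π = 4.172954 rad, q = (β − α − t + p) mod 2π = 5.632964 rad → L = 1.22·(4.172954 + 5.229664 + 5.632964) = 1.22·15.035582 = 18.343410 m
Shortest: LSL with L = 8.036379 m ≈ 8.0364 m
Convert LSL to answer units (arcs ×180/π): t = 1.558122·180/π = 89.2738°, p = ρ·p = 1.22·2.010943 = 2.4533 m, q = 3.018132·180/π = 172.9262°, L = 8.0364 m.

LSL: t = 89.2738°, p = 2.4533 m, q = 172.9262°, L = 8.0364 m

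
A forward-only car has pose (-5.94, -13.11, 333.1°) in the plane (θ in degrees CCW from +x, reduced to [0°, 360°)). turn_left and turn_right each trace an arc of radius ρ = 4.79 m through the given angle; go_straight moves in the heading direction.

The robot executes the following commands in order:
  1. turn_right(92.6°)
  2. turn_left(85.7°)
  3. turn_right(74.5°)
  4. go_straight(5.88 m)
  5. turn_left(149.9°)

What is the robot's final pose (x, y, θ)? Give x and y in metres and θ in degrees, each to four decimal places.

(5.3310, -42.2326, 41.6000°)

set_pose: (x, y, θ) = (-5.9400, -13.1100, 333.1000°), ρ = 4.79
turn_right(92.6°): centre at ρ to the right, rotate −92.6° → (-3.9382, -19.7404, 240.5000°)
turn_left(85.7°): centre at ρ to the left, rotate +85.7° → (-2.4338, -26.0795, 326.2000°)
turn_right(74.5°): centre at ρ to the right, rotate −74.5° → (-0.5507, -31.5640, 251.7000°)
go_straight(5.88): x += 5.88·cos θ, y += 5.88·sin θ → (-2.3970, -37.1466, 251.7000°)
turn_left(149.9°): centre at ρ to the left, rotate +149.9° → (5.3310, -42.2326, 401.6000° ≡ 41.6000°)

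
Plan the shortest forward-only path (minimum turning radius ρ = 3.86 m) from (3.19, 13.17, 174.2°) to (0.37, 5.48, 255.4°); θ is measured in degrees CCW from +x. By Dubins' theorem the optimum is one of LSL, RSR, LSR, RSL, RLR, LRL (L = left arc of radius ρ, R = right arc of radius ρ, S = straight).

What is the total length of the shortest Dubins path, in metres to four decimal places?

Let ψ = atan2(Δy, Δx) = atan2(-7.69, -2.82) = -110.1385° be the start→goal bearing.
Normalize: d = |goal − start| / ρ = 8.190757/3.86 = 2.121958, α = (θ_start − ψ) mod 360° = 284.3385° = 4.962643 rad, β = (θ_goal − ψ) mod 360° = 5.5385° = 0.096665 rad.
Common terms: sin α = -0.968850, cos α = 0.247650, sin β = 0.096514, cos β = 0.995332, cos(α−β) = 0.152986, d² = 4.502705. Work in radians in the unit-radius frame; every candidate has L = ρ·(t + p + q).
LSL: p² = 2 + d² − 2cos(α−β) + 2d(sin α − sin β) = 1.675418; p = √p² = 1.294379; φ = atan2(cos β − cos α, d + sin α − sin β) = 0.615831 rad; t = (φ − α) mod 2π = 1.936374 rad, q = (β − φ) mod 2π = 5.764019 rad → L = 3.86·(1.936374 + 1.294379 + 5.764019) = 3.86·8.994772 = 34.719820 m
RSR: p² = 2 + d² − 2cos(α−β) + 2d(sin β − sin α) = 10.718048; p = √p² = 3.273843; φ = atan2(cos α − cos β, d − sin α + sin β) = -0.230414 rad; t = (α − φ) mod 2π = 5.193057 rad, q = (φ − β) mod 2π = 5.956107 rad → L = 3.86·(5.193057 + 3.273843 + 5.956107) = 3.86·14.423006 = 55.672804 m
LSR: p² = d² − 2 + 2cos(α−β) + 2d(sin α + sin β) = -0.893440 < 0 → infeasible
RSL: p² = d² − 2 + 2cos(α−β) − 2d(sin α + sin β) = 6.510793; p = √p² = 2.551626; φ = atan2(cos α + cos β, d − sin α − sin β) − atan2(2, p) = -0.271323 rad; t = (α − φ) mod 2π = 5.233966 rad, q = (β − φ) mod 2π = 0.367988 rad → L = 3.86·(5.233966 + 2.551626 + 0.367988) = 3.86·8.153580 = 31.472819 m
RLR: c = (6 − d² + 2cos(α−β) + 2d(sin α − sin β))/8 = -0.339756; p = 2π − arccos c = 4.365732 rad; φ = atan2(cos α − cos β, d − sin α + sin β) = -0.230414 rad; t = (α − φ + p/2) mod 2π = 1.092737 rad, q = (α − β − t + p) mod 2π = 1.855787 rad → L = 3.86·(1.092737 + 4.365732 + 1.855787) = 3.86·7.314256 = 28.233027 m
LRL: c = (6 − d² + 2cos(α−β) − 2d(sin α − sin β))/8 = 0.790573; p = 2π − arccos c = 5.624133 rad; φ = atan2(cos β − cos α, d + sin α − sin β) = 0.615831 rad; t = (φ − α + p/2) mod 2π = 4.748440 rad, q = (β − α − t + p) mod 2π = 2.292900 rad → L = 3.86·(4.748440 + 5.624133 + 2.292900) = 3.86·12.665473 = 48.888725 m
Shortest: RLR with L = 28.233027 m ≈ 28.2330 m

28.2330 m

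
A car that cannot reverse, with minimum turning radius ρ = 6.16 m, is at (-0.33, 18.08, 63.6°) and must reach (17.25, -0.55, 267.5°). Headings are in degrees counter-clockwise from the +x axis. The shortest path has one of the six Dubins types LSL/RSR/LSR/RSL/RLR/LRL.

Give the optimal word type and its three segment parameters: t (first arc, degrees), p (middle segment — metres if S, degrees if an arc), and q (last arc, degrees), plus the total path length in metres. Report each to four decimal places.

Let ψ = atan2(Δy, Δx) = atan2(-18.63, 17.58) = -46.6610° be the start→goal bearing.
Normalize: d = |goal − start| / ρ = 25.615099/6.16 = 4.158295, α = (θ_start − ψ) mod 360° = 110.2610° = 1.924417 rad, β = (θ_goal − ψ) mod 360° = 314.1610° = 5.483143 rad.
Common terms: sin α = 0.938125, cos α = -0.346297, sin β = -0.717385, cos β = 0.696677, cos(α−β) = -0.914254, d² = 17.291420. Work in radians in the unit-radius frame; every candidate has L = ρ·(t + p + q).
LSL: p² = 2 + d² − 2cos(α−β) + 2d(sin α − sin β) = 34.888130; p = √p² = 5.906617; φ = atan2(cos β − cos α, d + sin α − sin β) = 0.177508 rad; t = (φ − α) mod 2π = 4.536276 rad, q = (β − φ) mod 2π = 5.305636 rad → L = 6.16·(4.536276 + 5.906617 + 5.305636) = 6.16·15.748529 = 97.010939 m
RSR: p² = 2 + d² − 2cos(α−β) + 2d(sin β − sin α) = 7.351725; p = √p² = 2.711407; φ = atan2(cos α − cos β, d − sin α + sin β) = -0.394841 rad; t = (α − φ) mod 2π = 2.319258 rad, q = (φ − β) mod 2π = 0.405201 rad → L = 6.16·(2.319258 + 2.711407 + 0.405201) = 6.16·5.435866 = 33.484932 m
LSR: p² = d² − 2 + 2cos(α−β) + 2d(sin α + sin β) = 15.298714; p = √p² = 3.911357; φ = atan2(−cos α − cos β, d + sin α + sin β) − atan2(−2, p) = 0.392829 rad; t = (φ − α) mod 2π = 4.751597 rad, q = (φ − β) mod 2π = 1.192871 rad → L = 6.16·(4.751597 + 3.911357 + 1.192871) = 6.16·9.855825 = 60.711881 m
RSL: p² = d² − 2 + 2cos(α−β) − 2d(sin α + sin β) = 11.627110; p = √p² = 3.409855; φ = atan2(cos α + cos β, d − sin α − sin β) − atan2(2, p) = -0.441710 rad; t = (α − φ) mod 2π = 2.366127 rad, q = (β − φ) mod 2π = 5.924853 rad → L = 6.16·(2.366127 + 3.409855 + 5.924853) = 6.16·11.700835 = 72.077141 m
RLR: c = (6 − d² + 2cos(α−β) + 2d(sin α − sin β))/8 = 0.081034; p = 2π − arccos c = 4.793512 rad; φ = atan2(cos α − cos β, d − sin α + sin β) = -0.394841 rad; t = (α − φ + p/2) mod 2π = 4.716014 rad, q = (α − β − t + p) mod 2π = 2.801957 rad → L = 6.16·(4.716014 + 4.793512 + 2.801957) = 6.16·12.311483 = 75.838738 m
LRL: c = (6 − d² + 2cos(α−β) − 2d(sin α − sin β))/8 = -3.361016, |c| > 1 → infeasible
Shortest: RSR with L = 33.484932 m ≈ 33.4849 m
Convert RSR to answer units (arcs ×180/π): t = 2.319258·180/π = 132.8837°, p = ρ·p = 6.16·2.711407 = 16.7023 m, q = 0.405201·180/π = 23.2163°, L = 33.4849 m.

RSR: t = 132.8837°, p = 16.7023 m, q = 23.2163°, L = 33.4849 m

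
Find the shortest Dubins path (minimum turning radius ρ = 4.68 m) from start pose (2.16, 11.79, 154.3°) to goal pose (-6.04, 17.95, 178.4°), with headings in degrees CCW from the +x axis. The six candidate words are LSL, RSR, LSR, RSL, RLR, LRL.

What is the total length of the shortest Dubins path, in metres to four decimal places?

10.5140 m

Let ψ = atan2(Δy, Δx) = atan2(6.16, -8.20) = 143.0854° be the start→goal bearing.
Normalize: d = |goal − start| / ρ = 10.256003/4.68 = 2.191454, α = (θ_start − ψ) mod 360° = 11.2146° = 0.195732 rad, β = (θ_goal − ψ) mod 360° = 35.3146° = 0.616356 rad.
Common terms: sin α = 0.194484, cos α = 0.980906, sin β = 0.578065, cos β = 0.815990, cos(α−β) = 0.912834, d² = 4.802469. Work in radians in the unit-radius frame; every candidate has L = ρ·(t + p + q).
LSL: p² = 2 + d² − 2cos(α−β) + 2d(sin α − sin β) = 3.295600; p = √p² = 1.815379; φ = atan2(cos β − cos α, d + sin α − sin β) = -0.090969 rad; t = (φ − α) mod 2π = 5.996485 rad, q = (β − φ) mod 2π = 0.707325 rad → L = 4.68·(5.996485 + 1.815379 + 0.707325) = 4.68·8.519188 = 39.869801 m
RSR: p² = 2 + d² − 2cos(α−β) + 2d(sin β − sin α) = 6.658002; p = √p² = 2.580310; φ = atan2(cos α − cos β, d − sin α + sin β) = 0.063957 rad; t = (α − φ) mod 2π = 0.131775 rad, q = (φ − β) mod 2π = 5.730786 rad → L = 4.68·(0.131775 + 2.580310 + 5.730786) = 4.68·8.442871 = 39.512638 m
LSR: p² = d² − 2 + 2cos(α−β) + 2d(sin α + sin β) = 8.014151; p = √p² = 2.830928; φ = atan2(−cos α − cos β, d + sin α + sin β) − atan2(−2, p) = 0.070068 rad; t = (φ − α) mod 2π = 6.157522 rad, q = (φ − β) mod 2π = 5.736898 rad → L = 4.68·(6.157522 + 2.830928 + 5.736898) = 4.68·14.725348 = 68.914627 m
RSL: p² = d² − 2 + 2cos(α−β) − 2d(sin α + sin β) = 1.242124; p = √p² = 1.114506; φ = atan2(cos α + cos β, d − sin α − sin β) − atan2(2, p) = -0.159998 rad; t = (α − φ) mod 2π = 0.355730 rad, q = (β − φ) mod 2π = 0.776354 rad → L = 4.68·(0.355730 + 1.114506 + 0.776354) = 4.68·2.246590 = 10.514041 m
RLR: c = (6 − d² + 2cos(α−β) + 2d(sin α − sin β))/8 = 0.167750; p = 2π − arccos c = 4.880936 rad; φ = atan2(cos α − cos β, d − sin α + sin β) = 0.063957 rad; t = (α − φ + p/2) mod 2π = 2.572243 rad, q = (α − β − t + p) mod 2π = 1.888068 rad → L = 4.68·(2.572243 + 4.880936 + 1.888068) = 4.68·9.341247 = 43.717035 m
LRL: c = (6 − d² + 2cos(α−β) − 2d(sin α − sin β))/8 = 0.588050; p = 2π − arccos c = 5.341035 rad; φ = atan2(cos β − cos α, d + sin α − sin β) = -0.090969 rad; t = (φ − α + p/2) mod 2π = 2.383817 rad, q = (β − α − t + p) mod 2π = 3.377842 rad → L = 4.68·(2.383817 + 5.341035 + 3.377842) = 4.68·11.102694 = 51.960608 m
Shortest: RSL with L = 10.514041 m ≈ 10.5140 m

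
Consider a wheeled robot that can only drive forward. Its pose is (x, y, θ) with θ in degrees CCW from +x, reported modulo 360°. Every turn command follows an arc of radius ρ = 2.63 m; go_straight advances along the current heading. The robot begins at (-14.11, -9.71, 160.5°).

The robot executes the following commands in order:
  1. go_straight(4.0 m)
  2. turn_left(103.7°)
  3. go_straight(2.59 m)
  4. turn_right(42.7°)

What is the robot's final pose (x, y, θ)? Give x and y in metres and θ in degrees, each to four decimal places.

set_pose: (x, y, θ) = (-14.1100, -9.7100, 160.5000°), ρ = 2.63
go_straight(4.0): x += 4.0·cos θ, y += 4.0·sin θ → (-17.8806, -8.3748, 160.5000°)
turn_left(103.7°): centre at ρ to the left, rotate +103.7° → (-21.3750, -10.5881, 264.2000°)
go_straight(2.59): x += 2.59·cos θ, y += 2.59·sin θ → (-21.6368, -13.1649, 264.2000°)
turn_right(42.7°): centre at ρ to the right, rotate −42.7° → (-22.5106, -14.8689, 221.5000°)

(-22.5106, -14.8689, 221.5000°)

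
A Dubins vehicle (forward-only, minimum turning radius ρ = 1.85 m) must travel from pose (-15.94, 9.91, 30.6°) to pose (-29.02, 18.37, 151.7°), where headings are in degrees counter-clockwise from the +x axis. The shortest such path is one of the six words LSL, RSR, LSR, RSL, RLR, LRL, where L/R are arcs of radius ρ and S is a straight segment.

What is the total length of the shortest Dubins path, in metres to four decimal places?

Let ψ = atan2(Δy, Δx) = atan2(8.46, -13.08) = 147.1057° be the start→goal bearing.
Normalize: d = |goal − start| / ρ = 15.577484/1.85 = 8.420261, α = (θ_start − ψ) mod 360° = 243.4943° = 4.249778 rad, β = (θ_goal − ψ) mod 360° = 4.5943° = 0.080186 rad.
Common terms: sin α = -0.894890, cos α = -0.446286, sin β = 0.080101, cos β = 0.996787, cos(α−β) = -0.516533, d² = 70.900804. Work in radians in the unit-radius frame; every candidate has L = ρ·(t + p + q).
LSL: p² = 2 + d² − 2cos(α−β) + 2d(sin α − sin β) = 57.514515; p = √p² = 7.583832; φ = atan2(cos β − cos α, d + sin α − sin β) = 0.191450 rad; t = (φ − α) mod 2π = 2.224858 rad, q = (β − φ) mod 2π = 6.171922 rad → L = 1.85·(2.224858 + 7.583832 + 6.171922) = 1.85·15.980611 = 29.564131 m
RSR: p² = 2 + d² − 2cos(α−β) + 2d(sin β − sin α) = 90.353226; p = √p² = 9.505431; φ = atan2(cos α − cos β, d − sin α + sin β) = -0.152405 rad; t = (α − φ) mod 2π = 4.402183 rad, q = (φ − β) mod 2π = 6.050594 rad → L = 1.85·(4.402183 + 9.505431 + 6.050594) = 1.85·19.958208 = 36.922685 m
LSR: p² = d² − 2 + 2cos(α−β) + 2d(sin α + sin β) = 54.146251; p = √p² = 7.358414; φ = atan2(−cos α − cos β, d + sin α + sin β) − atan2(−2, p) = 0.193130 rad; t = (φ − α) mod 2π = 2.226538 rad, q = (φ − β) mod 2π = 0.112944 rad → L = 1.85·(2.226538 + 7.358414 + 0.112944) = 1.85·9.697895 = 17.941107 m
RSL: p² = d² − 2 + 2cos(α−β) − 2d(sin α + sin β) = 81.589223; p = √p² = 9.032675; φ = atan2(cos α + cos β, d − sin α − sin β) − atan2(2, p) = -0.158363 rad; t = (α − φ) mod 2π = 4.408141 rad, q = (β − φ) mod 2π = 0.238550 rad → L = 1.85·(4.408141 + 9.032675 + 0.238550) = 1.85·13.679366 = 25.306828 m
RLR: c = (6 − d² + 2cos(α−β) + 2d(sin α − sin β))/8 = -10.294153, |c| > 1 → infeasible
LRL: c = (6 − d² + 2cos(α−β) − 2d(sin α − sin β))/8 = -6.189314, |c| > 1 → infeasible
Shortest: LSR with L = 17.941107 m ≈ 17.9411 m

17.9411 m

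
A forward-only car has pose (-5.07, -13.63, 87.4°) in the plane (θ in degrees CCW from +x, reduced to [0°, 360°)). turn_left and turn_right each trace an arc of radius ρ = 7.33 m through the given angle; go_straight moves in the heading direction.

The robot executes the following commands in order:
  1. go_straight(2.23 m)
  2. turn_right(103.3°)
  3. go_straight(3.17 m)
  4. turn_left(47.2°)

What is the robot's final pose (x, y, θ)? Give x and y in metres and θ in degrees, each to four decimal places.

(13.2267, -4.7673, 31.3000°)

set_pose: (x, y, θ) = (-5.0700, -13.6300, 87.4000°), ρ = 7.33
go_straight(2.23): x += 2.23·cos θ, y += 2.23·sin θ → (-4.9688, -11.4023, 87.4000°)
turn_right(103.3°): centre at ρ to the right, rotate −103.3° → (4.3617, -4.6852, -15.9000° ≡ 344.1000°)
go_straight(3.17): x += 3.17·cos θ, y += 3.17·sin θ → (7.4105, -5.5537, 344.1000°)
turn_left(47.2°): centre at ρ to the left, rotate +47.2° → (13.2267, -4.7673, 391.3000° ≡ 31.3000°)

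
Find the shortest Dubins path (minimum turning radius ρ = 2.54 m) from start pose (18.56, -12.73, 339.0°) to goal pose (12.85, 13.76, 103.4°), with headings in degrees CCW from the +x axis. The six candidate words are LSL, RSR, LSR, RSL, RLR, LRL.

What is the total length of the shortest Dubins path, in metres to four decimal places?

30.7422 m

Let ψ = atan2(Δy, Δx) = atan2(26.49, -5.71) = 102.1642° be the start→goal bearing.
Normalize: d = |goal − start| / ρ = 27.098417/2.54 = 10.668668, α = (θ_start − ψ) mod 360° = 236.8358° = 4.133565 rad, β = (θ_goal − ψ) mod 360° = 1.2358° = 0.021569 rad.
Common terms: sin α = -0.837107, cos α = -0.547040, sin β = 0.021568, cos β = 0.999767, cos(α−β) = -0.564967, d² = 113.820479. Work in radians in the unit-radius frame; every candidate has L = ρ·(t + p + q).
LSL: p² = 2 + d² − 2cos(α−β) + 2d(sin α − sin β) = 98.628589; p = √p² = 9.931193; φ = atan2(cos β − cos α, d + sin α − sin β) = 0.156389 rad; t = (φ − α) mod 2π = 2.306009 rad, q = (β − φ) mod 2π = 6.148366 rad → L = 2.54·(2.306009 + 9.931193 + 6.148366) = 2.54·18.385568 = 46.699342 m
RSR: p² = 2 + d² − 2cos(α−β) + 2d(sin β − sin α) = 135.272236; p = √p² = 11.630659; φ = atan2(cos α − cos β, d − sin α + sin β) = -0.133389 rad; t = (α − φ) mod 2π = 4.266954 rad, q = (φ − β) mod 2π = 6.128227 rad → L = 2.54·(4.266954 + 11.630659 + 6.128227) = 2.54·22.025840 = 55.945634 m
LSR: p² = d² − 2 + 2cos(α−β) + 2d(sin α + sin β) = 93.289117; p = √p² = 9.658629; φ = atan2(−cos α − cos β, d + sin α + sin β) − atan2(−2, p) = 0.158268 rad; t = (φ − α) mod 2π = 2.307888 rad, q = (φ − β) mod 2π = 0.136698 rad → L = 2.54·(2.307888 + 9.658629 + 0.136698) = 2.54·12.103215 = 30.742167 m
RSL: p² = d² − 2 + 2cos(α−β) − 2d(sin α + sin β) = 128.091972; p = √p² = 11.317772; φ = atan2(cos α + cos β, d − sin α − sin β) − atan2(2, p) = -0.135506 rad; t = (α − φ) mod 2π = 4.269071 rad, q = (β − φ) mod 2π = 0.157076 rad → L = 2.54·(4.269071 + 11.317772 + 0.157076) = 2.54·15.743919 = 39.989555 m
RLR: c = (6 − d² + 2cos(α−β) + 2d(sin α − sin β))/8 = -15.909030, |c| > 1 → infeasible
LRL: c = (6 − d² + 2cos(α−β) − 2d(sin α − sin β))/8 = -11.328574, |c| > 1 → infeasible
Shortest: LSR with L = 30.742167 m ≈ 30.7422 m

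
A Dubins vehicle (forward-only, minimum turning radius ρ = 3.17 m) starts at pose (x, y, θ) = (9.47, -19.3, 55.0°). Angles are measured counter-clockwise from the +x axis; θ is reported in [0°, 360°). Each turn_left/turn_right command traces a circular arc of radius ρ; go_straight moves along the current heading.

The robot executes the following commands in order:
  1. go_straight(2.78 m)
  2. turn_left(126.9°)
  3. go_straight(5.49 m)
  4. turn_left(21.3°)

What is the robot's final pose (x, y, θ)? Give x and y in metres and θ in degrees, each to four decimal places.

(1.7321, -12.4729, 203.2000°)

set_pose: (x, y, θ) = (9.4700, -19.3000, 55.0000°), ρ = 3.17
go_straight(2.78): x += 2.78·cos θ, y += 2.78·sin θ → (11.0645, -17.0228, 55.0000°)
turn_left(126.9°): centre at ρ to the left, rotate +126.9° → (8.3627, -12.0363, 181.9000°)
go_straight(5.49): x += 5.49·cos θ, y += 5.49·sin θ → (2.8757, -12.2183, 181.9000°)
turn_left(21.3°): centre at ρ to the left, rotate +21.3° → (1.7321, -12.4729, 203.2000°)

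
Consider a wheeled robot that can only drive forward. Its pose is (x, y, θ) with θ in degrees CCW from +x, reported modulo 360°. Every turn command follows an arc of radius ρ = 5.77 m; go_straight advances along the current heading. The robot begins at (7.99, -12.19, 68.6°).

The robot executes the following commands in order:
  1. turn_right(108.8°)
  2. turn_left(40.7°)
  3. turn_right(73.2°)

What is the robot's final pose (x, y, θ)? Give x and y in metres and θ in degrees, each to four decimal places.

(26.4204, -15.3048, 287.3000°)

set_pose: (x, y, θ) = (7.9900, -12.1900, 68.6000°), ρ = 5.77
turn_right(108.8°): centre at ρ to the right, rotate −108.8° → (17.0865, -9.8882, -40.2000° ≡ 319.8000°)
turn_left(40.7°): centre at ρ to the left, rotate +40.7° → (20.8611, -11.2509, 360.5000° ≡ 0.5000°)
turn_right(73.2°): centre at ρ to the right, rotate −73.2° → (26.4204, -15.3048, -72.7000° ≡ 287.3000°)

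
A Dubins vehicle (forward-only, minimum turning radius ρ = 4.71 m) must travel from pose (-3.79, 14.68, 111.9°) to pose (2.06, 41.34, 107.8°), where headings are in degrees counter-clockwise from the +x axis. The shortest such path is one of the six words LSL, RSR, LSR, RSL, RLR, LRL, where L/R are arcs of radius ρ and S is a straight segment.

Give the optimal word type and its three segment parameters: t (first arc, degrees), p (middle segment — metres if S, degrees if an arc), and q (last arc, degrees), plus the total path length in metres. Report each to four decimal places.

Let ψ = atan2(Δy, Δx) = atan2(26.66, 5.85) = 77.6237° be the start→goal bearing.
Normalize: d = |goal − start| / ρ = 27.294287/4.71 = 5.794965, α = (θ_start − ψ) mod 360° = 34.2763° = 0.598234 rad, β = (θ_goal − ψ) mod 360° = 30.1763° = 0.526675 rad.
Common terms: sin α = 0.563184, cos α = 0.826332, sin β = 0.502662, cos β = 0.864483, cos(α−β) = 0.997441, d² = 33.581624. Work in radians in the unit-radius frame; every candidate has L = ρ·(t + p + q).
LSL: p² = 2 + d² − 2cos(α−β) + 2d(sin α − sin β) = 34.288187; p = √p² = 5.855612; φ = atan2(cos β − cos α, d + sin α − sin β) = 0.006515 rad; t = (φ − α) mod 2π = 5.691467 rad, q = (β − φ) mod 2π = 0.520160 rad → L = 4.71·(5.691467 + 5.855612 + 0.520160) = 4.71·12.067238 = 56.836693 m
RSR: p² = 2 + d² − 2cos(α−β) + 2d(sin β − sin α) = 32.885297; p = √p² = 5.734570; φ = atan2(cos α − cos β, d − sin α + sin β) = -0.006653 rad; t = (α − φ) mod 2π = 0.604886 rad, q = (φ − β) mod 2π = 5.749857 rad → L = 4.71·(0.604886 + 5.734570 + 5.749857) = 4.71·12.089314 = 56.940670 m
LSR: p² = d² − 2 + 2cos(α−β) + 2d(sin α + sin β) = 45.929580; p = √p² = 6.777137; φ = atan2(−cos α − cos β, d + sin α + sin β) − atan2(−2, p) = 0.045334 rad; t = (φ − α) mod 2π = 5.730286 rad, q = (φ − β) mod 2π = 5.801844 rad → L = 4.71·(5.730286 + 6.777137 + 5.801844) = 4.71·18.309267 = 86.236647 m
RSL: p² = d² − 2 + 2cos(α−β) − 2d(sin α + sin β) = 21.223431; p = √p² = 4.606890; φ = atan2(cos α + cos β, d − sin α − sin β) − atan2(2, p) = -0.066211 rad; t = (α − φ) mod 2π = 0.664444 rad, q = (β − φ) mod 2π = 0.592886 rad → L = 4.71·(0.664444 + 4.606890 + 0.592886) = 4.71·5.864220 = 27.620474 m
RLR: c = (6 − d² + 2cos(α−β) + 2d(sin α − sin β))/8 = -3.110662, |c| > 1 → infeasible
LRL: c = (6 − d² + 2cos(α−β) − 2d(sin α − sin β))/8 = -3.286023, |c| > 1 → infeasible
Shortest: RSL with L = 27.620474 m ≈ 27.6205 m
Convert RSL to answer units (arcs ×180/π): t = 0.664444·180/π = 38.0699°, p = ρ·p = 4.71·4.606890 = 21.6984 m, q = 0.592886·180/π = 33.9699°, L = 27.6205 m.

RSL: t = 38.0699°, p = 21.6984 m, q = 33.9699°, L = 27.6205 m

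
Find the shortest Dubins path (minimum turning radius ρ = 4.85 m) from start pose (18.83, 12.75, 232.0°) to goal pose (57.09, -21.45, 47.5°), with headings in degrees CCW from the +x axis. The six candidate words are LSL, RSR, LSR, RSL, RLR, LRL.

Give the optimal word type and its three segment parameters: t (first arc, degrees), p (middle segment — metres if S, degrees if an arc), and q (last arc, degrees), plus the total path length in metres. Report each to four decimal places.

LSL: t = 85.8478°, p = 41.6291 m, q = 89.6522°, L = 56.4849 m

Let ψ = atan2(Δy, Δx) = atan2(-34.20, 38.26) = -41.7930° be the start→goal bearing.
Normalize: d = |goal − start| / ρ = 51.317323/4.85 = 10.580891, α = (θ_start − ψ) mod 360° = 273.7930° = 4.778590 rad, β = (θ_goal − ψ) mod 360° = 89.2930° = 1.558457 rad.
Common terms: sin α = -0.997810, cos α = 0.066152, sin β = 0.999924, cos β = 0.012339, cos(α−β) = -0.996917, d² = 111.955260. Work in radians in the unit-radius frame; every candidate has L = ρ·(t + p + q).
LSL: p² = 2 + d² − 2cos(α−β) + 2d(sin α − sin β) = 73.673495; p = √p² = 8.583327; φ = atan2(cos β − cos α, d + sin α − sin β) = -0.006270 rad; t = (φ − α) mod 2π = 1.498326 rad, q = (β − φ) mod 2π = 1.564727 rad → L = 4.85·(1.498326 + 8.583327 + 1.564727) = 4.85·11.646379 = 56.484940 m
RSR: p² = 2 + d² − 2cos(α−β) + 2d(sin β − sin α) = 158.224694; p = √p² = 12.578740; φ = atan2(cos α − cos β, d − sin α + sin β) = 0.004278 rad; t = (α − φ) mod 2π = 4.774311 rad, q = (φ − β) mod 2π = 4.729006 rad → L = 4.85·(4.774311 + 12.578740 + 4.729006) = 4.85·22.082058 = 107.097979 m
LSR: p² = d² − 2 + 2cos(α−β) + 2d(sin α + sin β) = 108.006168; p = √p² = 10.392602; φ = atan2(−cos α − cos β, d + sin α + sin β) − atan2(−2, p) = 0.182704 rad; t = (φ − α) mod 2π = 1.687299 rad, q = (φ − β) mod 2π = 4.907432 rad → L = 4.85·(1.687299 + 10.392602 + 4.907432) = 4.85·16.987333 = 82.388564 m
RSL: p² = d² − 2 + 2cos(α−β) − 2d(sin α + sin β) = 107.916682; p = √p² = 10.388295; φ = atan2(cos α + cos β, d − sin α − sin β) − atan2(2, p) = -0.182778 rad; t = (α − φ) mod 2π = 4.961367 rad, q = (β − φ) mod 2π = 1.741235 rad → L = 4.85·(4.961367 + 10.388295 + 1.741235) = 4.85·17.090898 = 82.890853 m
RLR: c = (6 − d² + 2cos(α−β) + 2d(sin α − sin β))/8 = -18.778087, |c| > 1 → infeasible
LRL: c = (6 − d² + 2cos(α−β) − 2d(sin α − sin β))/8 = -8.209187, |c| > 1 → infeasible
Shortest: LSL with L = 56.484940 m ≈ 56.4849 m
Convert LSL to answer units (arcs ×180/π): t = 1.498326·180/π = 85.8478°, p = ρ·p = 4.85·8.583327 = 41.6291 m, q = 1.564727·180/π = 89.6522°, L = 56.4849 m.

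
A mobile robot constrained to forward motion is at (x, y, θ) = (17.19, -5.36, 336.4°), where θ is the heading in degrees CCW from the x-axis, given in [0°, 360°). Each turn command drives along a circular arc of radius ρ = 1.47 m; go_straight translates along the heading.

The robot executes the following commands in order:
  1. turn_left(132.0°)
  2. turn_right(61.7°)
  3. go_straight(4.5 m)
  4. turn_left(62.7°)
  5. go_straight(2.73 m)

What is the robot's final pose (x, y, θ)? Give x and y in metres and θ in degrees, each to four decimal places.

(21.9945, 5.2696, 109.4000°)

set_pose: (x, y, θ) = (17.1900, -5.3600, 336.4000°), ρ = 1.47
turn_left(132.0°): centre at ρ to the left, rotate +132.0° → (19.1734, -3.5489, 468.4000° ≡ 108.4000°)
turn_right(61.7°): centre at ρ to the right, rotate −61.7° → (19.4984, -2.0768, 46.7000°)
go_straight(4.5): x += 4.5·cos θ, y += 4.5·sin θ → (22.5846, 1.1982, 46.7000°)
turn_left(62.7°): centre at ρ to the left, rotate +62.7° → (22.9013, 2.6946, 109.4000°)
go_straight(2.73): x += 2.73·cos θ, y += 2.73·sin θ → (21.9945, 5.2696, 109.4000°)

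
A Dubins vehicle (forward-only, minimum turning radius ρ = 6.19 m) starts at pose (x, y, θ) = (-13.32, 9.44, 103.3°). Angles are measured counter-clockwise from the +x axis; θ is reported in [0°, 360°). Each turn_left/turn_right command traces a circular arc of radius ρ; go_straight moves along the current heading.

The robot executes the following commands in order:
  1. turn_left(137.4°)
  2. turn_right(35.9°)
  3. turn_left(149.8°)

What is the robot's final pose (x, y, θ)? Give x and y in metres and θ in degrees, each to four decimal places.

(-25.5299, -3.3263, 354.6000°)

set_pose: (x, y, θ) = (-13.3200, 9.4400, 103.3000°), ρ = 6.19
turn_left(137.4°): centre at ρ to the left, rotate +137.4° → (-24.7421, 11.0453, 240.7000°)
turn_right(35.9°): centre at ρ to the right, rotate −35.9° → (-27.5438, 8.4554, 204.8000°)
turn_left(149.8°): centre at ρ to the left, rotate +149.8° → (-25.5299, -3.3263, 354.6000°)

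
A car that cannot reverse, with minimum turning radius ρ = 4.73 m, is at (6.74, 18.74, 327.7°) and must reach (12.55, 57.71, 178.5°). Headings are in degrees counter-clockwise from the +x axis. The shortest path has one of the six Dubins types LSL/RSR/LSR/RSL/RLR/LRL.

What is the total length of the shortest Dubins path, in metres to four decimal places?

Let ψ = atan2(Δy, Δx) = atan2(38.97, 5.81) = 81.5203° be the start→goal bearing.
Normalize: d = |goal − start| / ρ = 39.400723/4.73 = 8.329963, α = (θ_start − ψ) mod 360° = 246.1797° = 4.296647 rad, β = (θ_goal − ψ) mod 360° = 96.9797° = 1.692615 rad.
Common terms: sin α = -0.914817, cos α = -0.403869, sin β = 0.992589, cos β = -0.121518, cos(α−β) = -0.858960, d² = 69.388278. Work in radians in the unit-radius frame; every candidate has L = ρ·(t + p + q).
LSL: p² = 2 + d² − 2cos(α−β) + 2d(sin α − sin β) = 41.328957; p = √p² = 6.428760; φ = atan2(cos β − cos α, d + sin α − sin β) = 0.043934 rad; t = (φ − α) mod 2π = 2.030473 rad, q = (β − φ) mod 2π = 1.648681 rad → L = 4.73·(2.030473 + 6.428760 + 1.648681) = 4.73·10.107914 = 47.810434 m
RSR: p² = 2 + d² − 2cos(α−β) + 2d(sin β − sin α) = 104.883439; p = √p² = 10.241262; φ = atan2(cos α − cos β, d − sin α + sin β) = -0.027573 rad; t = (α − φ) mod 2π = 4.324220 rad, q = (φ − β) mod 2π = 4.562997 rad → L = 4.73·(4.324220 + 10.241262 + 4.562997) = 4.73·19.128478 = 90.477702 m
LSR: p² = d² − 2 + 2cos(α−β) + 2d(sin α + sin β) = 66.966042; p = √p² = 8.183278; φ = atan2(−cos α − cos β, d + sin α + sin β) − atan2(−2, p) = 0.302109 rad; t = (φ − α) mod 2π = 2.288648 rad, q = (φ − β) mod 2π = 4.892679 rad → L = 4.73·(2.288648 + 8.183278 + 4.892679) = 4.73·15.364606 = 72.674585 m
RSL: p² = d² − 2 + 2cos(α−β) − 2d(sin α + sin β) = 64.374674; p = √p² = 8.023383; φ = atan2(cos α + cos β, d − sin α − sin β) − atan2(2, p) = -0.307873 rad; t = (α − φ) mod 2π = 4.604520 rad, q = (β − φ) mod 2π = 2.000489 rad → L = 4.73·(4.604520 + 8.023383 + 2.000489) = 4.73·14.628392 = 69.192292 m
RLR: c = (6 − d² + 2cos(α−β) + 2d(sin α − sin β))/8 = -12.110430, |c| > 1 → infeasible
LRL: c = (6 − d² + 2cos(α−β) − 2d(sin α − sin β))/8 = -4.166120, |c| > 1 → infeasible
Shortest: LSL with L = 47.810434 m ≈ 47.8104 m

47.8104 m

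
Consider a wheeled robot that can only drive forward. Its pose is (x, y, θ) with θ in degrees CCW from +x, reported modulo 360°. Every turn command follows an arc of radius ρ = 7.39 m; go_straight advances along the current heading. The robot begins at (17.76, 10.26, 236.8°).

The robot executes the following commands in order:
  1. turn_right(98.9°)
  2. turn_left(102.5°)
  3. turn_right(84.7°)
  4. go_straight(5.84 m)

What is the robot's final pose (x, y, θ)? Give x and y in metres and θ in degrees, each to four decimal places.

set_pose: (x, y, θ) = (17.7600, 10.2600, 236.8000°), ρ = 7.39
turn_right(98.9°): centre at ρ to the right, rotate −98.9° → (6.6219, 8.8233, 137.9000°)
turn_left(102.5°): centre at ρ to the left, rotate +102.5° → (-4.7582, 6.9903, 240.4000°)
turn_right(84.7°): centre at ρ to the right, rotate −84.7° → (-14.2248, 3.9053, 155.7000°)
go_straight(5.84): x += 5.84·cos θ, y += 5.84·sin θ → (-19.5474, 6.3085, 155.7000°)

(-19.5474, 6.3085, 155.7000°)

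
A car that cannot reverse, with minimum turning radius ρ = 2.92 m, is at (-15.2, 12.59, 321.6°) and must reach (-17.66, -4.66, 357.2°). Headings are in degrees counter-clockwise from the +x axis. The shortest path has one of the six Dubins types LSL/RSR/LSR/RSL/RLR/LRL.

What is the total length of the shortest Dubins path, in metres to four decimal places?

Let ψ = atan2(Δy, Δx) = atan2(-17.25, -2.46) = -98.1162° be the start→goal bearing.
Normalize: d = |goal − start| / ρ = 17.424526/2.92 = 5.967303, α = (θ_start − ψ) mod 360° = 59.7162° = 1.042243 rad, β = (θ_goal − ψ) mod 360° = 95.3162° = 1.663581 rad.
Common terms: sin α = 0.863538, cos α = 0.504284, sin β = 0.995699, cos β = -0.092651, cos(α−β) = 0.813101, d² = 35.608709. Work in radians in the unit-radius frame; every candidate has L = ρ·(t + p + q).
LSL: p² = 2 + d² − 2cos(α−β) + 2d(sin α − sin β) = 34.405220; p = √p² = 5.865596; φ = atan2(cos β − cos α, d + sin α − sin β) = -0.101945 rad; t = (φ − α) mod 2π = 5.138996 rad, q = (β − φ) mod 2π = 1.765526 rad → L = 2.92·(5.138996 + 5.865596 + 1.765526) = 2.92·12.770119 = 37.288747 m
RSR: p² = 2 + d² − 2cos(α−β) + 2d(sin β − sin α) = 37.559796; p = √p² = 6.128605; φ = atan2(cos α − cos β, d − sin α + sin β) = 0.097556 rad; t = (α − φ) mod 2π = 0.944687 rad, q = (φ − β) mod 2π = 4.717161 rad → L = 2.92·(0.944687 + 6.128605 + 4.717161) = 2.92·11.790453 = 34.428122 m
LSR: p² = d² − 2 + 2cos(α−β) + 2d(sin α + sin β) = 57.424166; p = √p² = 7.577873; φ = atan2(−cos α − cos β, d + sin α + sin β) − atan2(−2, p) = 0.205496 rad; t = (φ − α) mod 2π = 5.446438 rad, q = (φ − β) mod 2π = 4.825101 rad → L = 2.92·(5.446438 + 7.577873 + 4.825101) = 2.92·17.849412 = 52.120283 m
RSL: p² = d² − 2 + 2cos(α−β) − 2d(sin α + sin β) = 13.045656; p = √p² = 3.611877; φ = atan2(cos α + cos β, d − sin α − sin β) − atan2(2, p) = -0.405834 rad; t = (α − φ) mod 2π = 1.448077 rad, q = (β − φ) mod 2π = 2.069414 rad → L = 2.92·(1.448077 + 3.611877 + 2.069414) = 2.92·7.129369 = 20.817756 m
RLR: c = (6 − d² + 2cos(α−β) + 2d(sin α − sin β))/8 = -3.694974, |c| > 1 → infeasible
LRL: c = (6 − d² + 2cos(α−β) − 2d(sin α − sin β))/8 = -3.300652, |c| > 1 → infeasible
Shortest: RSL with L = 20.817756 m ≈ 20.8178 m

20.8178 m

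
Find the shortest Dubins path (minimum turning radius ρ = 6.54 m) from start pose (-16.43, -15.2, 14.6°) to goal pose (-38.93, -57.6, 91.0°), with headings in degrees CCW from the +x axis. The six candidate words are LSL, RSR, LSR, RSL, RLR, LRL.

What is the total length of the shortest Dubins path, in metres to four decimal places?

72.4089 m

Let ψ = atan2(Δy, Δx) = atan2(-42.40, -22.50) = -117.9531° be the start→goal bearing.
Normalize: d = |goal − start| / ρ = 48.000104/6.54 = 7.339465, α = (θ_start − ψ) mod 360° = 132.5531° = 2.313488 rad, β = (θ_goal − ψ) mod 360° = 208.9531° = 3.646920 rad.
Common terms: sin α = 0.736651, cos α = -0.676273, sin β = -0.484094, cos β = -0.875016, cos(α−β) = 0.235142, d² = 53.867753. Work in radians in the unit-radius frame; every candidate has L = ρ·(t + p + q).
LSL: p² = 2 + d² − 2cos(α−β) + 2d(sin α − sin β) = 73.316693; p = √p² = 8.562517; φ = atan2(cos β − cos α, d + sin α − sin β) = -0.023213 rad; t = (φ − α) mod 2π = 3.946484 rad, q = (β − φ) mod 2π = 3.670133 rad → L = 6.54·(3.946484 + 8.562517 + 3.670133) = 6.54·16.179134 = 105.811534 m
RSR: p² = 2 + d² − 2cos(α−β) + 2d(sin β − sin α) = 37.478245; p = √p² = 6.121948; φ = atan2(cos α − cos β, d − sin α + sin β) = 0.032470 rad; t = (α − φ) mod 2π = 2.281019 rad, q = (φ − β) mod 2π = 2.668735 rad → L = 6.54·(2.281019 + 6.121948 + 2.668735) = 6.54·11.071702 = 72.408928 m
LSR: p² = d² − 2 + 2cos(α−β) + 2d(sin α + sin β) = 56.045302; p = √p² = 7.486341; φ = atan2(−cos α − cos β, d + sin α + sin β) − atan2(−2, p) = 0.462614 rad; t = (φ − α) mod 2π = 4.432310 rad, q = (φ − β) mod 2π = 3.098879 rad → L = 6.54·(4.432310 + 7.486341 + 3.098879) = 6.54·15.017530 = 98.214649 m
RSL: p² = d² − 2 + 2cos(α−β) − 2d(sin α + sin β) = 48.630774; p = √p² = 6.973577; φ = atan2(cos α + cos β, d − sin α − sin β) − atan2(2, p) = -0.494796 rad; t = (α − φ) mod 2π = 2.808285 rad, q = (β − φ) mod 2π = 4.141716 rad → L = 6.54·(2.808285 + 6.973577 + 4.141716) = 6.54·13.923578 = 91.060200 m
RLR: c = (6 − d² + 2cos(α−β) + 2d(sin α − sin β))/8 = -3.684781, |c| > 1 → infeasible
LRL: c = (6 − d² + 2cos(α−β) − 2d(sin α − sin β))/8 = -8.164587, |c| > 1 → infeasible
Shortest: RSR with L = 72.408928 m ≈ 72.4089 m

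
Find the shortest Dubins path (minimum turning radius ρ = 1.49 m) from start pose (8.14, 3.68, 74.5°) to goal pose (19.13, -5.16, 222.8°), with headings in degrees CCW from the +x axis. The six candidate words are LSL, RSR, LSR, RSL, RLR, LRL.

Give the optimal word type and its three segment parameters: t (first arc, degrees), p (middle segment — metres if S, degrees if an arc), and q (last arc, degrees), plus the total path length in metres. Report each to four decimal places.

Let ψ = atan2(Δy, Δx) = atan2(-8.84, 10.99) = -38.8121° be the start→goal bearing.
Normalize: d = |goal − start| / ρ = 14.104102/1.49 = 9.465840, α = (θ_start − ψ) mod 360° = 113.3121° = 1.977669 rad, β = (θ_goal − ψ) mod 360° = 261.6121° = 4.565992 rad.
Common terms: sin α = 0.918363, cos α = -0.395739, sin β = -0.989303, cos β = -0.145875, cos(α−β) = -0.850811, d² = 89.602135. Work in radians in the unit-radius frame; every candidate has L = ρ·(t + p + q).
LSL: p² = 2 + d² − 2cos(α−β) + 2d(sin α − sin β) = 129.419083; p = √p² = 11.376251; φ = atan2(cos β − cos α, d + sin α − sin β) = 0.021965 rad; t = (φ − α) mod 2π = 4.327482 rad, q = (β − φ) mod 2π = 4.544027 rad → L = 1.49·(4.327482 + 11.376251 + 4.544027) = 1.49·20.247759 = 30.169162 m
RSR: p² = 2 + d² − 2cos(α−β) + 2d(sin β − sin α) = 57.188431; p = √p² = 7.562303; φ = atan2(cos α − cos β, d − sin α + sin β) = -0.033047 rad; t = (α − φ) mod 2π = 2.010716 rad, q = (φ − β) mod 2π = 1.684146 rad → L = 1.49·(2.010716 + 7.562303 + 1.684146) = 1.49·11.257165 = 16.773176 m
LSR: p² = d² − 2 + 2cos(α−β) + 2d(sin α + sin β) = 84.557498; p = √p² = 9.195515; φ = atan2(−cos α − cos β, d + sin α + sin β) − atan2(−2, p) = 0.271748 rad; t = (φ − α) mod 2π = 4.577264 rad, q = (φ − β) mod 2π = 1.988941 rad → L = 1.49·(4.577264 + 9.195515 + 1.988941) = 1.49·15.761721 = 23.484964 m
RSL: p² = d² − 2 + 2cos(α−β) − 2d(sin α + sin β) = 87.243528; p = √p² = 9.340424; φ = atan2(cos α + cos β, d − sin α − sin β) − atan2(2, p) = -0.267669 rad; t = (α − φ) mod 2π = 2.245338 rad, q = (β − φ) mod 2π = 4.833661 rad → L = 1.49·(2.245338 + 9.340424 + 4.833661) = 1.49·16.419423 = 24.464940 m
RLR: c = (6 − d² + 2cos(α−β) + 2d(sin α − sin β))/8 = -6.148554, |c| > 1 → infeasible
LRL: c = (6 − d² + 2cos(α−β) − 2d(sin α − sin β))/8 = -15.177385, |c| > 1 → infeasible
Shortest: RSR with L = 16.773176 m ≈ 16.7732 m
Convert RSR to answer units (arcs ×180/π): t = 2.010716·180/π = 115.2055°, p = ρ·p = 1.49·7.562303 = 11.2678 m, q = 1.684146·180/π = 96.4945°, L = 16.7732 m.

RSR: t = 115.2055°, p = 11.2678 m, q = 96.4945°, L = 16.7732 m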